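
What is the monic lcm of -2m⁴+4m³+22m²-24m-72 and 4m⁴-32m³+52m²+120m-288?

Euclidean algorithm in ℚ[m]:
  -2m⁴+4m³+22m²-24m-72 = (-1/2)(4m⁴-32m³+52m²+120m-288) + (-12m³+48m²+36m-216)
  4m⁴-32m³+52m²+120m-288 = (-(1/3)m+4/3)(-12m³+48m²+36m-216) + (0)
Last nonzero remainder: -12m³+48m²+36m-216. Dividing through by -12 gives the monic gcd m³-4m²-3m+18.
Then lcm(f, g) = f·g / gcd(f, g); expanding and making the result monic gives the answer.

m⁵-6m⁴-3m³+56m²-12m-144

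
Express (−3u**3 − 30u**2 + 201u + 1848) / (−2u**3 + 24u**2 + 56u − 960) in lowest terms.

(3u**2 + 54u + 231)/(2u**2 − 8u − 120)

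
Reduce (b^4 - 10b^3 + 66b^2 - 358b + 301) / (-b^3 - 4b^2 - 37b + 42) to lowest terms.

(-b^3 + 9b^2 - 57b + 301)/(b^2 + 5b + 42)

By polynomial division,
  b^4 - 10b^3 + 66b^2 - 358b + 301 = (-b + 14)(-b^3 - 4b^2 - 37b + 42) + (85b^2 + 202b - 287)
  -b^3 - 4b^2 - 37b + 42 = (-(1/85)b - 138/7225)(85b^2 + 202b - 287) + (-(263844/7225)b + 263844/7225)
  85b^2 + 202b - 287 = (-(614125/263844)b - 296225/37692)(-(263844/7225)b + 263844/7225) + (0)
Last nonzero remainder: -(263844/7225)b + 263844/7225. Dividing through by -263844/7225 gives the monic gcd b - 1.
Cancel b - 1 from numerator and denominator to get the reduced form.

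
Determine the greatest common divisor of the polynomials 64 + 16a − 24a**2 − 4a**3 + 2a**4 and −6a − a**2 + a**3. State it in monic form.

By polynomial division,
  2a**4 − 4a**3 − 24a**2 + 16a + 64 = (2a − 2)(a**3 − a**2 − 6a) + (−14a**2 + 4a + 64)
  a**3 − a**2 − 6a = (−(1/14)a + 5/98)(−14a**2 + 4a + 64) + (−(80/49)a − 160/49)
  −14a**2 + 4a + 64 = ((343/40)a − 98/5)(−(80/49)a − 160/49) + (0)
Last nonzero remainder: −(80/49)a − 160/49. Dividing through by −80/49 gives the monic gcd a + 2.

2 + a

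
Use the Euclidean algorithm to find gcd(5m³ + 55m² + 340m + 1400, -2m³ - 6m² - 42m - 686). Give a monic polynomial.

m + 7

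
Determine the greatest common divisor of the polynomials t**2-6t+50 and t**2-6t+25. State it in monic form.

1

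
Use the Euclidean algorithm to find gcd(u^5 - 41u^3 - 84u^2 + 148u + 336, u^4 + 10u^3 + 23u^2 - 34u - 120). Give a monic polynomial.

u^3 + 5u^2 - 2u - 24

Apply the Euclidean algorithm:
  u^5 - 41u^3 - 84u^2 + 148u + 336 = (u - 10)(u^4 + 10u^3 + 23u^2 - 34u - 120) + (36u^3 + 180u^2 - 72u - 864)
  u^4 + 10u^3 + 23u^2 - 34u - 120 = ((1/36)u + 5/36)(36u^3 + 180u^2 - 72u - 864) + (0)
Last nonzero remainder: 36u^3 + 180u^2 - 72u - 864. Dividing through by 36 gives the monic gcd u^3 + 5u^2 - 2u - 24.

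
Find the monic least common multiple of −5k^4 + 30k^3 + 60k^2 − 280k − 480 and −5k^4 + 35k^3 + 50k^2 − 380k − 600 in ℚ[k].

By polynomial division,
  −5k^4 + 30k^3 + 60k^2 − 280k − 480 = (−5k^4 + 35k^3 + 50k^2 − 380k − 600) + (−5k^3 + 10k^2 + 100k + 120)
  −5k^4 + 35k^3 + 50k^2 − 380k − 600 = (k − 5)(−5k^3 + 10k^2 + 100k + 120) + (0)
Last nonzero remainder: −5k^3 + 10k^2 + 100k + 120. Dividing through by −5 gives the monic gcd k^3 − 2k^2 − 20k − 24.
Then lcm(f, g) = f·g / gcd(f, g); expanding and making the result monic gives the answer.

k^5 − 11k^4 + 18k^3 + 116k^2 − 184k − 480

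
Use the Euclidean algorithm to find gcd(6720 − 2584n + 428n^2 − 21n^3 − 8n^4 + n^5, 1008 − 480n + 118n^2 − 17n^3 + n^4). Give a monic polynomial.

Euclidean algorithm in ℚ[n]:
  n^5 − 8n^4 − 21n^3 + 428n^2 − 2584n + 6720 = (n + 9)(n^4 − 17n^3 + 118n^2 − 480n + 1008) + (14n^3 − 154n^2 + 728n − 2352)
  n^4 − 17n^3 + 118n^2 − 480n + 1008 = ((1/14)n − 3/7)(14n^3 − 154n^2 + 728n − 2352) + (0)
Last nonzero remainder: 14n^3 − 154n^2 + 728n − 2352. Dividing through by 14 gives the monic gcd n^3 − 11n^2 + 52n − 168.

−168 + 52n − 11n^2 + n^3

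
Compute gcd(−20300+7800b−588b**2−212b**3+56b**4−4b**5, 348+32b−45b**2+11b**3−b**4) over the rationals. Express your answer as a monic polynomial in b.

29−7b+b**2

Repeated division with remainder:
  −4b**5+56b**4−212b**3−588b**2+7800b−20300 = (4b−12)(−b**4+11b**3−45b**2+32b+348) + (100b**3−1256b**2+6792b−16124)
  −b**4+11b**3−45b**2+32b+348 = (−(1/100)b−39/2500)(100b**3−1256b**2+6792b−16124) + ((2079/625)b**2−(14553/625)b+60291/625)
  100b**3−1256b**2+6792b−16124 = ((62500/2079)b−347500/2079)((2079/625)b**2−(14553/625)b+60291/625) + (0)
Last nonzero remainder: (2079/625)b**2−(14553/625)b+60291/625. Dividing through by 2079/625 gives the monic gcd b**2−7b+29.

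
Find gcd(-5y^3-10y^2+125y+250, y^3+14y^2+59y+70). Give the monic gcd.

Euclidean algorithm in ℚ[y]:
  -5y^3-10y^2+125y+250 = (-5)(y^3+14y^2+59y+70) + (60y^2+420y+600)
  y^3+14y^2+59y+70 = ((1/60)y+7/60)(60y^2+420y+600) + (0)
Last nonzero remainder: 60y^2+420y+600. Dividing through by 60 gives the monic gcd y^2+7y+10.

y^2+7y+10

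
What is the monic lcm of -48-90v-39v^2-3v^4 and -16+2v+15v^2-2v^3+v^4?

-16-14v+17v^2+13v^3-v^4+v^5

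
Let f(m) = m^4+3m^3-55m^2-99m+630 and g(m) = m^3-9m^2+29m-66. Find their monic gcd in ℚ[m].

By polynomial division,
  m^4+3m^3-55m^2-99m+630 = (m+12)(m^3-9m^2+29m-66) + (24m^2-381m+1422)
  m^3-9m^2+29m-66 = ((1/24)m+55/192)(24m^2-381m+1422) + ((5049/64)m-15147/32)
  24m^2-381m+1422 = ((512/1683)m-5056/1683)((5049/64)m-15147/32) + (0)
Last nonzero remainder: (5049/64)m-15147/32. Dividing through by 5049/64 gives the monic gcd m-6.

m-6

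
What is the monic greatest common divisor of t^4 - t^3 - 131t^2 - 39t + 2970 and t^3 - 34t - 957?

t - 11

Repeated division with remainder:
  t^4 - t^3 - 131t^2 - 39t + 2970 = (t - 1)(t^3 - 34t - 957) + (-97t^2 + 884t + 2013)
  t^3 - 34t - 957 = (-(1/97)t - 884/9409)(-97t^2 + 884t + 2013) + ((656811/9409)t - 7224921/9409)
  -97t^2 + 884t + 2013 = (-(912673/656811)t - 573949/218937)((656811/9409)t - 7224921/9409) + (0)
Last nonzero remainder: (656811/9409)t - 7224921/9409. Dividing through by 656811/9409 gives the monic gcd t - 11.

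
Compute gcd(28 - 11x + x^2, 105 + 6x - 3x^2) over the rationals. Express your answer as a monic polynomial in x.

-7 + x

Apply the Euclidean algorithm:
  x^2 - 11x + 28 = (-1/3)(-3x^2 + 6x + 105) + (-9x + 63)
  -3x^2 + 6x + 105 = ((1/3)x + 5/3)(-9x + 63) + (0)
Last nonzero remainder: -9x + 63. Dividing through by -9 gives the monic gcd x - 7.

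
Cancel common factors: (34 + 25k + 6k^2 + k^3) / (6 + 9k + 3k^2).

(17 + 4k + k^2)/(3 + 3k)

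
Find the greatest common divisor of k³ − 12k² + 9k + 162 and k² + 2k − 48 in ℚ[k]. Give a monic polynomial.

k − 6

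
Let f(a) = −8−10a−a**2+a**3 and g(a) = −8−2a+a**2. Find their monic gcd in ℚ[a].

Apply the Euclidean algorithm:
  a**3−a**2−10a−8 = (a+1)(a**2−2a−8) + (0)
The last nonzero remainder a**2−2a−8 is already monic.

−8−2a+a**2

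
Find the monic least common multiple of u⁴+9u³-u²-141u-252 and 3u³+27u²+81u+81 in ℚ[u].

Apply the Euclidean algorithm:
  u⁴+9u³-u²-141u-252 = ((1/3)u)(3u³+27u²+81u+81) + (-28u²-168u-252)
  3u³+27u²+81u+81 = (-(3/28)u-9/28)(-28u²-168u-252) + (0)
Last nonzero remainder: -28u²-168u-252. Dividing through by -28 gives the monic gcd u²+6u+9.
Then lcm(f, g) = f·g / gcd(f, g); expanding and making the result monic gives the answer.

u⁵+12u⁴+26u³-144u²-675u-756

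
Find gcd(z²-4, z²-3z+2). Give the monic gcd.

z-2

Repeated division with remainder:
  z²-4 = (z²-3z+2) + (3z-6)
  z²-3z+2 = ((1/3)z-1/3)(3z-6) + (0)
Last nonzero remainder: 3z-6. Dividing through by 3 gives the monic gcd z-2.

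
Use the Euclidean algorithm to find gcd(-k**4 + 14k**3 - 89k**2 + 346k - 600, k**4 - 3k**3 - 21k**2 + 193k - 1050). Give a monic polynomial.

Repeated division with remainder:
  -k**4 + 14k**3 - 89k**2 + 346k - 600 = (-1)(k**4 - 3k**3 - 21k**2 + 193k - 1050) + (11k**3 - 110k**2 + 539k - 1650)
  k**4 - 3k**3 - 21k**2 + 193k - 1050 = ((1/11)k + 7/11)(11k**3 - 110k**2 + 539k - 1650) + (0)
Last nonzero remainder: 11k**3 - 110k**2 + 539k - 1650. Dividing through by 11 gives the monic gcd k**3 - 10k**2 + 49k - 150.

k**3 - 10k**2 + 49k - 150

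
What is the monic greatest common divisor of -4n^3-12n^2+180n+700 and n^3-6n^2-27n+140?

n^2-2n-35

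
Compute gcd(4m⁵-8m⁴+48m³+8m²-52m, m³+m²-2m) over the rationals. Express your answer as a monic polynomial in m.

By polynomial division,
  4m⁵-8m⁴+48m³+8m²-52m = (4m²-12m+68)(m³+m²-2m) + (-84m²+84m)
  m³+m²-2m = (-(1/84)m-1/42)(-84m²+84m) + (0)
Last nonzero remainder: -84m²+84m. Dividing through by -84 gives the monic gcd m²-m.

m²-m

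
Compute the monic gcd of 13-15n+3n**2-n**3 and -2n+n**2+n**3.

Repeated division with remainder:
  -n**3+3n**2-15n+13 = (-1)(n**3+n**2-2n) + (4n**2-17n+13)
  n**3+n**2-2n = ((1/4)n+21/16)(4n**2-17n+13) + ((273/16)n-273/16)
  4n**2-17n+13 = ((64/273)n-16/21)((273/16)n-273/16) + (0)
Last nonzero remainder: (273/16)n-273/16. Dividing through by 273/16 gives the monic gcd n-1.

-1+n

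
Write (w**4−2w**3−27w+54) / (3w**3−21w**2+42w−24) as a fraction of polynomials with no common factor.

Repeated division with remainder:
  w**4−2w**3−27w+54 = ((1/3)w+5/3)(3w**3−21w**2+42w−24) + (21w**2−89w+94)
  3w**3−21w**2+42w−24 = ((1/7)w−58/147)(21w**2−89w+94) + (−(962/147)w+1924/147)
  21w**2−89w+94 = (−(3087/962)w+6909/962)(−(962/147)w+1924/147) + (0)
Last nonzero remainder: −(962/147)w+1924/147. Dividing through by −962/147 gives the monic gcd w−2.
Cancel w−2 from numerator and denominator to get the reduced form.

(w**3−27)/(3w**2−15w+12)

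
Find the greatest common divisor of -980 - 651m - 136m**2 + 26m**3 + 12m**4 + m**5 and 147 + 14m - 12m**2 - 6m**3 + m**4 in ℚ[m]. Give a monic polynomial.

By polynomial division,
  m**5 + 12m**4 + 26m**3 - 136m**2 - 651m - 980 = (m + 18)(m**4 - 6m**3 - 12m**2 + 14m + 147) + (146m**3 + 66m**2 - 1050m - 3626)
  m**4 - 6m**3 - 12m**2 + 14m + 147 = ((1/146)m - 471/10658)(146m**3 + 66m**2 - 1050m - 3626) + (-(10080/5329)m**2 - (40320/5329)m - 70560/5329)
  146m**3 + 66m**2 - 1050m - 3626 = (-(389017/5040)m + 197173/720)(-(10080/5329)m**2 - (40320/5329)m - 70560/5329) + (0)
Last nonzero remainder: -(10080/5329)m**2 - (40320/5329)m - 70560/5329. Dividing through by -10080/5329 gives the monic gcd m**2 + 4m + 7.

7 + 4m + m**2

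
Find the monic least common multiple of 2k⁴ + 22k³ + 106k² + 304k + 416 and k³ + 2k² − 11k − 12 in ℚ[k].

k⁶ + 9k⁵ + 28k⁴ + 13k³ − 255k² − 872k − 624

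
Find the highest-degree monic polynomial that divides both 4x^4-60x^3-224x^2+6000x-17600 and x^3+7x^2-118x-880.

By polynomial division,
  4x^4-60x^3-224x^2+6000x-17600 = (4x-88)(x^3+7x^2-118x-880) + (864x^2-864x-95040)
  x^3+7x^2-118x-880 = ((1/864)x+1/108)(864x^2-864x-95040) + (0)
Last nonzero remainder: 864x^2-864x-95040. Dividing through by 864 gives the monic gcd x^2-x-110.

x^2-x-110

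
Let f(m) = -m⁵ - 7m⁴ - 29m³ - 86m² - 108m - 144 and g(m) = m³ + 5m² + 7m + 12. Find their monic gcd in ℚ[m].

Apply the Euclidean algorithm:
  -m⁵ - 7m⁴ - 29m³ - 86m² - 108m - 144 = (-m² - 2m - 12)(m³ + 5m² + 7m + 12) + (0)
The last nonzero remainder m³ + 5m² + 7m + 12 is already monic.

m³ + 5m² + 7m + 12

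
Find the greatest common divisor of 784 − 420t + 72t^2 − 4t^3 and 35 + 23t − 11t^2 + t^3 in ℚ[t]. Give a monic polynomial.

By polynomial division,
  −4t^3 + 72t^2 − 420t + 784 = (−4)(t^3 − 11t^2 + 23t + 35) + (28t^2 − 328t + 924)
  t^3 − 11t^2 + 23t + 35 = ((1/28)t + 5/196)(28t^2 − 328t + 924) + (−(80/49)t + 80/7)
  28t^2 − 328t + 924 = (−(343/20)t + 1617/20)(−(80/49)t + 80/7) + (0)
Last nonzero remainder: −(80/49)t + 80/7. Dividing through by −80/49 gives the monic gcd t − 7.

−7 + t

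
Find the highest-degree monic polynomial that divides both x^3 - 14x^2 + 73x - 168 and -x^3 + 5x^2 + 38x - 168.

x - 7

Repeated division with remainder:
  x^3 - 14x^2 + 73x - 168 = (-1)(-x^3 + 5x^2 + 38x - 168) + (-9x^2 + 111x - 336)
  -x^3 + 5x^2 + 38x - 168 = ((1/9)x + 22/27)(-9x^2 + 111x - 336) + (-(136/9)x + 952/9)
  -9x^2 + 111x - 336 = ((81/136)x - 54/17)(-(136/9)x + 952/9) + (0)
Last nonzero remainder: -(136/9)x + 952/9. Dividing through by -136/9 gives the monic gcd x - 7.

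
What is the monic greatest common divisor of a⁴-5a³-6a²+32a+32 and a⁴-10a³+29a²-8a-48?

a³-7a²+8a+16

Repeated division with remainder:
  a⁴-5a³-6a²+32a+32 = (a⁴-10a³+29a²-8a-48) + (5a³-35a²+40a+80)
  a⁴-10a³+29a²-8a-48 = ((1/5)a-3/5)(5a³-35a²+40a+80) + (0)
Last nonzero remainder: 5a³-35a²+40a+80. Dividing through by 5 gives the monic gcd a³-7a²+8a+16.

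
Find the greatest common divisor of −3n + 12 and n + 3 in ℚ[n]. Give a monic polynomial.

Repeated division with remainder:
  −3n + 12 = (−3)(n + 3) + (21)
  n + 3 = ((1/21)n + 1/7)(21) + (0)
The last nonzero remainder is the constant 21, so the polynomials are coprime and gcd = 1.

1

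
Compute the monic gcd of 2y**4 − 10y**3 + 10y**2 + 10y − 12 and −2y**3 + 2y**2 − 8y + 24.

Apply the Euclidean algorithm:
  2y**4 − 10y**3 + 10y**2 + 10y − 12 = (−y + 4)(−2y**3 + 2y**2 − 8y + 24) + (−6y**2 + 66y − 108)
  −2y**3 + 2y**2 − 8y + 24 = ((1/3)y + 10/3)(−6y**2 + 66y − 108) + (−192y + 384)
  −6y**2 + 66y − 108 = ((1/32)y − 9/32)(−192y + 384) + (0)
Last nonzero remainder: −192y + 384. Dividing through by −192 gives the monic gcd y − 2.

y − 2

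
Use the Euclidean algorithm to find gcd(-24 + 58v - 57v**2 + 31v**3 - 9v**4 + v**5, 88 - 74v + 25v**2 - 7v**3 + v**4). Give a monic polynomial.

Repeated division with remainder:
  v**5 - 9v**4 + 31v**3 - 57v**2 + 58v - 24 = (v - 2)(v**4 - 7v**3 + 25v**2 - 74v + 88) + (-8v**3 + 67v**2 - 178v + 152)
  v**4 - 7v**3 + 25v**2 - 74v + 88 = (-(1/8)v - 11/64)(-8v**3 + 67v**2 - 178v + 152) + ((913/64)v**2 - (2739/32)v + 913/8)
  -8v**3 + 67v**2 - 178v + 152 = (-(512/913)v + 1216/913)((913/64)v**2 - (2739/32)v + 913/8) + (0)
Last nonzero remainder: (913/64)v**2 - (2739/32)v + 913/8. Dividing through by 913/64 gives the monic gcd v**2 - 6v + 8.

8 - 6v + v**2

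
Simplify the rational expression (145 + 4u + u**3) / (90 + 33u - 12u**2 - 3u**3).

Apply the Euclidean algorithm:
  u**3 + 4u + 145 = (-1/3)(-3u**3 - 12u**2 + 33u + 90) + (-4u**2 + 15u + 175)
  -3u**3 - 12u**2 + 33u + 90 = ((3/4)u + 93/16)(-4u**2 + 15u + 175) + (-(2967/16)u - 14835/16)
  -4u**2 + 15u + 175 = ((64/2967)u - 560/2967)(-(2967/16)u - 14835/16) + (0)
Last nonzero remainder: -(2967/16)u - 14835/16. Dividing through by -2967/16 gives the monic gcd u + 5.
Cancel u + 5 from numerator and denominator to get the reduced form.

(-29 + 5u - u**2)/(-18 - 3u + 3u**2)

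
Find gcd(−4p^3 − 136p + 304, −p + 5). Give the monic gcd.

Euclidean algorithm in ℚ[p]:
  −4p^3 − 136p + 304 = (4p^2 + 20p + 236)(−p + 5) + (−876)
  −p + 5 = ((1/876)p − 5/876)(−876) + (0)
The last nonzero remainder is the constant −876, so the polynomials are coprime and gcd = 1.

1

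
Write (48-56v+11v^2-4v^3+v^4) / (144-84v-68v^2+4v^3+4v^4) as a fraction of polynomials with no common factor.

(12+v+v^2)/(36+24v+4v^2)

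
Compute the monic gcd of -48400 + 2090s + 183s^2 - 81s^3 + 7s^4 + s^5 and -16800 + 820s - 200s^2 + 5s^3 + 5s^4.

-80 + 2s + s^2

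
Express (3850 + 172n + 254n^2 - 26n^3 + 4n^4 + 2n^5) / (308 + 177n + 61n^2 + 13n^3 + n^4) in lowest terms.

Apply the Euclidean algorithm:
  2n^5 + 4n^4 - 26n^3 + 254n^2 + 172n + 3850 = (2n - 22)(n^4 + 13n^3 + 61n^2 + 177n + 308) + (138n^3 + 1242n^2 + 3450n + 10626)
  n^4 + 13n^3 + 61n^2 + 177n + 308 = ((1/138)n + 2/69)(138n^3 + 1242n^2 + 3450n + 10626) + (0)
Last nonzero remainder: 138n^3 + 1242n^2 + 3450n + 10626. Dividing through by 138 gives the monic gcd n^3 + 9n^2 + 25n + 77.
Cancel n^3 + 9n^2 + 25n + 77 from numerator and denominator to get the reduced form.

(50 - 14n + 2n^2)/(4 + n)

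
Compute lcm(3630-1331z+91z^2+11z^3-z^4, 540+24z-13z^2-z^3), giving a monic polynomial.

Repeated division with remainder:
  -z^4+11z^3+91z^2-1331z+3630 = (z-24)(-z^3-13z^2+24z+540) + (-245z^2-1295z+16590)
  -z^3-13z^2+24z+540 = ((1/245)z+54/1715)(-245z^2-1295z+16590) + (-(144/49)z+864/49)
  -245z^2-1295z+16590 = ((12005/144)z+135485/144)(-(144/49)z+864/49) + (0)
Last nonzero remainder: -(144/49)z+864/49. Dividing through by -144/49 gives the monic gcd z-6.
Then lcm(f, g) = f·g / gcd(f, g); expanding and making the result monic gives the answer.

-326700+50820z+13469z^2-1388z^3-210z^4+8z^5+z^6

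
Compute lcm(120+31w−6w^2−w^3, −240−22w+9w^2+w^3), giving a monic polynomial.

−720−306w+5w^2+12w^3+w^4

Euclidean algorithm in ℚ[w]:
  −w^3−6w^2+31w+120 = (−1)(w^3+9w^2−22w−240) + (3w^2+9w−120)
  w^3+9w^2−22w−240 = ((1/3)w+2)(3w^2+9w−120) + (0)
Last nonzero remainder: 3w^2+9w−120. Dividing through by 3 gives the monic gcd w^2+3w−40.
Then lcm(f, g) = f·g / gcd(f, g); expanding and making the result monic gives the answer.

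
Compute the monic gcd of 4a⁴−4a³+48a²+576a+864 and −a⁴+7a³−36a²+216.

Euclidean algorithm in ℚ[a]:
  4a⁴−4a³+48a²+576a+864 = (−4)(−a⁴+7a³−36a²+216) + (24a³−96a²+576a+1728)
  −a⁴+7a³−36a²+216 = (−(1/24)a+1/8)(24a³−96a²+576a+1728) + (0)
Last nonzero remainder: 24a³−96a²+576a+1728. Dividing through by 24 gives the monic gcd a³−4a²+24a+72.

a³−4a²+24a+72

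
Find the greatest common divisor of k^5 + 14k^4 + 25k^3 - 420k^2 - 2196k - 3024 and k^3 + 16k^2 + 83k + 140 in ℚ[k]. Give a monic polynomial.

Apply the Euclidean algorithm:
  k^5 + 14k^4 + 25k^3 - 420k^2 - 2196k - 3024 = (k^2 - 2k - 26)(k^3 + 16k^2 + 83k + 140) + (22k^2 + 242k + 616)
  k^3 + 16k^2 + 83k + 140 = ((1/22)k + 5/22)(22k^2 + 242k + 616) + (0)
Last nonzero remainder: 22k^2 + 242k + 616. Dividing through by 22 gives the monic gcd k^2 + 11k + 28.

k^2 + 11k + 28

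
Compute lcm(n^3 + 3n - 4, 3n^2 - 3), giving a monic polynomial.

Repeated division with remainder:
  n^3 + 3n - 4 = ((1/3)n)(3n^2 - 3) + (4n - 4)
  3n^2 - 3 = ((3/4)n + 3/4)(4n - 4) + (0)
Last nonzero remainder: 4n - 4. Dividing through by 4 gives the monic gcd n - 1.
Then lcm(f, g) = f·g / gcd(f, g); expanding and making the result monic gives the answer.

n^4 + n^3 + 3n^2 - n - 4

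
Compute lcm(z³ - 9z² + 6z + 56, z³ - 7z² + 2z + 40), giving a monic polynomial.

z⁴ - 14z³ + 51z² + 26z - 280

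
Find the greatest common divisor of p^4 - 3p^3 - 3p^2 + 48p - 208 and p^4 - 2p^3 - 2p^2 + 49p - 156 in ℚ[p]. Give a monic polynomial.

p^3 + p^2 + p + 52

Repeated division with remainder:
  p^4 - 3p^3 - 3p^2 + 48p - 208 = (p^4 - 2p^3 - 2p^2 + 49p - 156) + (-p^3 - p^2 - p - 52)
  p^4 - 2p^3 - 2p^2 + 49p - 156 = (-p + 3)(-p^3 - p^2 - p - 52) + (0)
Last nonzero remainder: -p^3 - p^2 - p - 52. Dividing through by -1 gives the monic gcd p^3 + p^2 + p + 52.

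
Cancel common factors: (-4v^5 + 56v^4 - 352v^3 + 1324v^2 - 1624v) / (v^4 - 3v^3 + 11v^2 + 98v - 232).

(-4v^2 + 28v)/(v + 4)

Euclidean algorithm in ℚ[v]:
  -4v^5 + 56v^4 - 352v^3 + 1324v^2 - 1624v = (-4v + 44)(v^4 - 3v^3 + 11v^2 + 98v - 232) + (-176v^3 + 1232v^2 - 6864v + 10208)
  v^4 - 3v^3 + 11v^2 + 98v - 232 = (-(1/176)v - 1/44)(-176v^3 + 1232v^2 - 6864v + 10208) + (0)
Last nonzero remainder: -176v^3 + 1232v^2 - 6864v + 10208. Dividing through by -176 gives the monic gcd v^3 - 7v^2 + 39v - 58.
Cancel v^3 - 7v^2 + 39v - 58 from numerator and denominator to get the reduced form.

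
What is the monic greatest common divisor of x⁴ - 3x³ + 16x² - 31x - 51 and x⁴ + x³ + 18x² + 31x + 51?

x² - x + 17

By polynomial division,
  x⁴ - 3x³ + 16x² - 31x - 51 = (x⁴ + x³ + 18x² + 31x + 51) + (-4x³ - 2x² - 62x - 102)
  x⁴ + x³ + 18x² + 31x + 51 = (-(1/4)x - 1/8)(-4x³ - 2x² - 62x - 102) + ((9/4)x² - (9/4)x + 153/4)
  -4x³ - 2x² - 62x - 102 = (-(16/9)x - 8/3)((9/4)x² - (9/4)x + 153/4) + (0)
Last nonzero remainder: (9/4)x² - (9/4)x + 153/4. Dividing through by 9/4 gives the monic gcd x² - x + 17.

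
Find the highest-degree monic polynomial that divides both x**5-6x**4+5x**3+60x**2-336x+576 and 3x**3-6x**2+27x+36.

x**2-3x+12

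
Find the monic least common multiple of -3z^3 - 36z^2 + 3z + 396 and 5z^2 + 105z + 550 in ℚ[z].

z^4 + 22z^3 + 119z^2 - 142z - 1320

Euclidean algorithm in ℚ[z]:
  -3z^3 - 36z^2 + 3z + 396 = (-(3/5)z + 27/5)(5z^2 + 105z + 550) + (-234z - 2574)
  5z^2 + 105z + 550 = (-(5/234)z - 25/117)(-234z - 2574) + (0)
Last nonzero remainder: -234z - 2574. Dividing through by -234 gives the monic gcd z + 11.
Then lcm(f, g) = f·g / gcd(f, g); expanding and making the result monic gives the answer.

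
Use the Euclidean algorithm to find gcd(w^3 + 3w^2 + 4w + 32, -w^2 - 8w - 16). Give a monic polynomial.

Repeated division with remainder:
  w^3 + 3w^2 + 4w + 32 = (-w + 5)(-w^2 - 8w - 16) + (28w + 112)
  -w^2 - 8w - 16 = (-(1/28)w - 1/7)(28w + 112) + (0)
Last nonzero remainder: 28w + 112. Dividing through by 28 gives the monic gcd w + 4.

w + 4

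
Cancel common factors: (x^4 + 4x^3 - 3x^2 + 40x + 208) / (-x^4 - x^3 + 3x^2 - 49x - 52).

(-x - 4)/(x + 1)

Euclidean algorithm in ℚ[x]:
  x^4 + 4x^3 - 3x^2 + 40x + 208 = (-1)(-x^4 - x^3 + 3x^2 - 49x - 52) + (3x^3 - 9x + 156)
  -x^4 - x^3 + 3x^2 - 49x - 52 = (-(1/3)x - 1/3)(3x^3 - 9x + 156) + (0)
Last nonzero remainder: 3x^3 - 9x + 156. Dividing through by 3 gives the monic gcd x^3 - 3x + 52.
Cancel x^3 - 3x + 52 from numerator and denominator to get the reduced form.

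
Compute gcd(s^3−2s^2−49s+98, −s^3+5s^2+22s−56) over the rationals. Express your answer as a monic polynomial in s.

s^2−9s+14

Apply the Euclidean algorithm:
  s^3−2s^2−49s+98 = (−1)(−s^3+5s^2+22s−56) + (3s^2−27s+42)
  −s^3+5s^2+22s−56 = (−(1/3)s−4/3)(3s^2−27s+42) + (0)
Last nonzero remainder: 3s^2−27s+42. Dividing through by 3 gives the monic gcd s^2−9s+14.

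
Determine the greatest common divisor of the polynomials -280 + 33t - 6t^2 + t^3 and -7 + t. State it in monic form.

-7 + t

Euclidean algorithm in ℚ[t]:
  t^3 - 6t^2 + 33t - 280 = (t^2 + t + 40)(t - 7) + (0)
The last nonzero remainder t - 7 is already monic.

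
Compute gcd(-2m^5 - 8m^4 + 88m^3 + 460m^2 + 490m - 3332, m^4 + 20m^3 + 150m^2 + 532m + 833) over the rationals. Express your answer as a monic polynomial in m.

Euclidean algorithm in ℚ[m]:
  -2m^5 - 8m^4 + 88m^3 + 460m^2 + 490m - 3332 = (-2m + 32)(m^4 + 20m^3 + 150m^2 + 532m + 833) + (-252m^3 - 3276m^2 - 14868m - 29988)
  m^4 + 20m^3 + 150m^2 + 532m + 833 = (-(1/252)m - 1/36)(-252m^3 - 3276m^2 - 14868m - 29988) + (0)
Last nonzero remainder: -252m^3 - 3276m^2 - 14868m - 29988. Dividing through by -252 gives the monic gcd m^3 + 13m^2 + 59m + 119.

m^3 + 13m^2 + 59m + 119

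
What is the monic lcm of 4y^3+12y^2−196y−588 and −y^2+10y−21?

Repeated division with remainder:
  4y^3+12y^2−196y−588 = (−4y−52)(−y^2+10y−21) + (240y−1680)
  −y^2+10y−21 = (−(1/240)y+1/80)(240y−1680) + (0)
Last nonzero remainder: 240y−1680. Dividing through by 240 gives the monic gcd y−7.
Then lcm(f, g) = f·g / gcd(f, g); expanding and making the result monic gives the answer.

y^4−58y^2+441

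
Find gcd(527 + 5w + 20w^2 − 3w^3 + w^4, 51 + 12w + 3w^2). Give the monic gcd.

17 + 4w + w^2

Apply the Euclidean algorithm:
  w^4 − 3w^3 + 20w^2 + 5w + 527 = ((1/3)w^2 − (7/3)w + 31/3)(3w^2 + 12w + 51) + (0)
Last nonzero remainder: 3w^2 + 12w + 51. Dividing through by 3 gives the monic gcd w^2 + 4w + 17.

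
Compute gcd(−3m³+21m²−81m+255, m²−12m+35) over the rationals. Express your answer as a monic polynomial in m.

Apply the Euclidean algorithm:
  −3m³+21m²−81m+255 = (−3m−15)(m²−12m+35) + (−156m+780)
  m²−12m+35 = (−(1/156)m+7/156)(−156m+780) + (0)
Last nonzero remainder: −156m+780. Dividing through by −156 gives the monic gcd m−5.

m−5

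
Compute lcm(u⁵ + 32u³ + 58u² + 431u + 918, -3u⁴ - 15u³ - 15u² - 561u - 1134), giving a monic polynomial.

u⁶ + 7u⁵ + 32u⁴ + 282u³ + 837u² + 3935u + 6426

Repeated division with remainder:
  u⁵ + 32u³ + 58u² + 431u + 918 = (-(1/3)u + 5/3)(-3u⁴ - 15u³ - 15u² - 561u - 1134) + (52u³ - 104u² + 988u + 2808)
  -3u⁴ - 15u³ - 15u² - 561u - 1134 = (-(3/52)u - 21/52)(52u³ - 104u² + 988u + 2808) + (0)
Last nonzero remainder: 52u³ - 104u² + 988u + 2808. Dividing through by 52 gives the monic gcd u³ - 2u² + 19u + 54.
Then lcm(f, g) = f·g / gcd(f, g); expanding and making the result monic gives the answer.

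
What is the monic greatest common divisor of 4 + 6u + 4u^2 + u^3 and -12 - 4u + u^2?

Euclidean algorithm in ℚ[u]:
  u^3 + 4u^2 + 6u + 4 = (u + 8)(u^2 - 4u - 12) + (50u + 100)
  u^2 - 4u - 12 = ((1/50)u - 3/25)(50u + 100) + (0)
Last nonzero remainder: 50u + 100. Dividing through by 50 gives the monic gcd u + 2.

2 + u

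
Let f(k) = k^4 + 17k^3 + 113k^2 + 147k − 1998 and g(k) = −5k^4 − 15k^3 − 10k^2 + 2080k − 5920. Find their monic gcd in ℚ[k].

k^2 + 11k + 74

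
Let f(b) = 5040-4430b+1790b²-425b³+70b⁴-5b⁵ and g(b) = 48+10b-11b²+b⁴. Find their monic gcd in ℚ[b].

8-5b+b²

Euclidean algorithm in ℚ[b]:
  -5b⁵+70b⁴-425b³+1790b²-4430b+5040 = (-5b+70)(b⁴-11b²+10b+48) + (-480b³+2610b²-4890b+1680)
  b⁴-11b²+10b+48 = (-(1/480)b-29/2560)(-480b³+2610b²-4890b+1680) + ((2145/256)b²-(10725/256)b+2145/32)
  -480b³+2610b²-4890b+1680 = (-(8192/143)b+3584/143)((2145/256)b²-(10725/256)b+2145/32) + (0)
Last nonzero remainder: (2145/256)b²-(10725/256)b+2145/32. Dividing through by 2145/256 gives the monic gcd b²-5b+8.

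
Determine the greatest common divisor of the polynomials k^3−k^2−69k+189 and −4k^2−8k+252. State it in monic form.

k^2+2k−63

By polynomial division,
  k^3−k^2−69k+189 = (−(1/4)k+3/4)(−4k^2−8k+252) + (0)
Last nonzero remainder: −4k^2−8k+252. Dividing through by −4 gives the monic gcd k^2+2k−63.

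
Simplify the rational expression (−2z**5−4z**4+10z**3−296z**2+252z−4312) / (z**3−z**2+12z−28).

(−2z**3−2z**2+40z−308)/(z−2)

Apply the Euclidean algorithm:
  −2z**5−4z**4+10z**3−296z**2+252z−4312 = (−2z**2−6z+28)(z**3−z**2+12z−28) + (−252z**2−252z−3528)
  z**3−z**2+12z−28 = (−(1/252)z+1/126)(−252z**2−252z−3528) + (0)
Last nonzero remainder: −252z**2−252z−3528. Dividing through by −252 gives the monic gcd z**2+z+14.
Cancel z**2+z+14 from numerator and denominator to get the reduced form.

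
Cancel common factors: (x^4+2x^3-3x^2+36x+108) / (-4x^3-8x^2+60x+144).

Euclidean algorithm in ℚ[x]:
  x^4+2x^3-3x^2+36x+108 = (-(1/4)x)(-4x^3-8x^2+60x+144) + (12x^2+72x+108)
  -4x^3-8x^2+60x+144 = (-(1/3)x+4/3)(12x^2+72x+108) + (0)
Last nonzero remainder: 12x^2+72x+108. Dividing through by 12 gives the monic gcd x^2+6x+9.
Cancel x^2+6x+9 from numerator and denominator to get the reduced form.

(-x^2+4x-12)/(4x-16)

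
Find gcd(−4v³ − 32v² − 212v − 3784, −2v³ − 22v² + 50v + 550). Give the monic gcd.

v + 11

Repeated division with remainder:
  −4v³ − 32v² − 212v − 3784 = (2)(−2v³ − 22v² + 50v + 550) + (12v² − 312v − 4884)
  −2v³ − 22v² + 50v + 550 = (−(1/6)v − 37/6)(12v² − 312v − 4884) + (−2688v − 29568)
  12v² − 312v − 4884 = (−(1/224)v + 37/224)(−2688v − 29568) + (0)
Last nonzero remainder: −2688v − 29568. Dividing through by −2688 gives the monic gcd v + 11.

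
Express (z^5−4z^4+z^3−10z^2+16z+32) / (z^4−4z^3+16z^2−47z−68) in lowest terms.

Euclidean algorithm in ℚ[z]:
  z^5−4z^4+z^3−10z^2+16z+32 = (z)(z^4−4z^3+16z^2−47z−68) + (−15z^3+37z^2+84z+32)
  z^4−4z^3+16z^2−47z−68 = (−(1/15)z+23/225)(−15z^3+37z^2+84z+32) + ((4009/225)z^2−(4009/75)z−16036/225)
  −15z^3+37z^2+84z+32 = (−(3375/4009)z−1800/4009)((4009/225)z^2−(4009/75)z−16036/225) + (0)
Last nonzero remainder: (4009/225)z^2−(4009/75)z−16036/225. Dividing through by 4009/225 gives the monic gcd z^2−3z−4.
Cancel z^2−3z−4 from numerator and denominator to get the reduced form.

(z^3−z^2+2z−8)/(z^2−z+17)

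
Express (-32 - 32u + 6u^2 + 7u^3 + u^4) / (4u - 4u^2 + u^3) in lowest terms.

By polynomial division,
  u^4 + 7u^3 + 6u^2 - 32u - 32 = (u + 11)(u^3 - 4u^2 + 4u) + (46u^2 - 76u - 32)
  u^3 - 4u^2 + 4u = ((1/46)u - 27/529)(46u^2 - 76u - 32) + ((432/529)u - 864/529)
  46u^2 - 76u - 32 = ((12167/216)u + 529/27)((432/529)u - 864/529) + (0)
Last nonzero remainder: (432/529)u - 864/529. Dividing through by 432/529 gives the monic gcd u - 2.
Cancel u - 2 from numerator and denominator to get the reduced form.

(16 + 24u + 9u^2 + u^3)/(-2u + u^2)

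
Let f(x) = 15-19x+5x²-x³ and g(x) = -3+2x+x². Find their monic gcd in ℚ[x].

Repeated division with remainder:
  -x³+5x²-19x+15 = (-x+7)(x²+2x-3) + (-36x+36)
  x²+2x-3 = (-(1/36)x-1/12)(-36x+36) + (0)
Last nonzero remainder: -36x+36. Dividing through by -36 gives the monic gcd x-1.

-1+x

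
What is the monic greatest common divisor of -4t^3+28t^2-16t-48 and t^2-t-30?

t-6

Apply the Euclidean algorithm:
  -4t^3+28t^2-16t-48 = (-4t+24)(t^2-t-30) + (-112t+672)
  t^2-t-30 = (-(1/112)t-5/112)(-112t+672) + (0)
Last nonzero remainder: -112t+672. Dividing through by -112 gives the monic gcd t-6.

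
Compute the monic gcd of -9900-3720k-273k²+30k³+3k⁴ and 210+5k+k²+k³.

Euclidean algorithm in ℚ[k]:
  3k⁴+30k³-273k²-3720k-9900 = (3k+27)(k³+k²+5k+210) + (-315k²-4485k-15570)
  k³+k²+5k+210 = (-(1/315)k+278/6615)(-315k²-4485k-15570) + ((63529/441)k+127058/147)
  -315k²-4485k-15570 = (-(138915/63529)k-1144395/63529)((63529/441)k+127058/147) + (0)
Last nonzero remainder: (63529/441)k+127058/147. Dividing through by 63529/441 gives the monic gcd k+6.

6+k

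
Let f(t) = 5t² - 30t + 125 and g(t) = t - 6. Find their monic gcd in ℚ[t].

1

Apply the Euclidean algorithm:
  5t² - 30t + 125 = (5t)(t - 6) + (125)
  t - 6 = ((1/125)t - 6/125)(125) + (0)
The last nonzero remainder is the constant 125, so the polynomials are coprime and gcd = 1.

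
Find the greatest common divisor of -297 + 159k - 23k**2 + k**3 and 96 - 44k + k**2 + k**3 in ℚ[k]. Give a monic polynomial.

-3 + k

Apply the Euclidean algorithm:
  k**3 - 23k**2 + 159k - 297 = (k**3 + k**2 - 44k + 96) + (-24k**2 + 203k - 393)
  k**3 + k**2 - 44k + 96 = (-(1/24)k - 227/576)(-24k**2 + 203k - 393) + ((11305/576)k - 11305/192)
  -24k**2 + 203k - 393 = (-(13824/11305)k + 75456/11305)((11305/576)k - 11305/192) + (0)
Last nonzero remainder: (11305/576)k - 11305/192. Dividing through by 11305/576 gives the monic gcd k - 3.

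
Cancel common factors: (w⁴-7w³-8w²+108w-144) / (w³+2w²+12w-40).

Apply the Euclidean algorithm:
  w⁴-7w³-8w²+108w-144 = (w-9)(w³+2w²+12w-40) + (-2w²+256w-504)
  w³+2w²+12w-40 = (-(1/2)w-65)(-2w²+256w-504) + (16400w-32800)
  -2w²+256w-504 = (-(1/8200)w+63/4100)(16400w-32800) + (0)
Last nonzero remainder: 16400w-32800. Dividing through by 16400 gives the monic gcd w-2.
Cancel w-2 from numerator and denominator to get the reduced form.

(w³-5w²-18w+72)/(w²+4w+20)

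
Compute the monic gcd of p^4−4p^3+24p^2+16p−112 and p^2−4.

p^2−4

By polynomial division,
  p^4−4p^3+24p^2+16p−112 = (p^2−4p+28)(p^2−4) + (0)
The last nonzero remainder p^2−4 is already monic.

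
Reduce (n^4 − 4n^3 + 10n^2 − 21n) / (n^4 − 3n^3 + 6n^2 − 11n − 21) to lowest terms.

Repeated division with remainder:
  n^4 − 4n^3 + 10n^2 − 21n = (n^4 − 3n^3 + 6n^2 − 11n − 21) + (−n^3 + 4n^2 − 10n + 21)
  n^4 − 3n^3 + 6n^2 − 11n − 21 = (−n − 1)(−n^3 + 4n^2 − 10n + 21) + (0)
Last nonzero remainder: −n^3 + 4n^2 − 10n + 21. Dividing through by −1 gives the monic gcd n^3 − 4n^2 + 10n − 21.
Cancel n^3 − 4n^2 + 10n − 21 from numerator and denominator to get the reduced form.

(n)/(n + 1)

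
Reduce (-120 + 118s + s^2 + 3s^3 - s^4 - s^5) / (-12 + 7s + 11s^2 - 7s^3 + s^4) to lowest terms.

(-40 - 14s - 5s^2 - s^3)/(-4 - 3s + s^2)

Euclidean algorithm in ℚ[s]:
  -s^5 - s^4 + 3s^3 + s^2 + 118s - 120 = (-s - 8)(s^4 - 7s^3 + 11s^2 + 7s - 12) + (-42s^3 + 96s^2 + 162s - 216)
  s^4 - 7s^3 + 11s^2 + 7s - 12 = (-(1/42)s + 11/98)(-42s^3 + 96s^2 + 162s - 216) + ((200/49)s^2 - (800/49)s + 600/49)
  -42s^3 + 96s^2 + 162s - 216 = (-(1029/100)s - 441/25)((200/49)s^2 - (800/49)s + 600/49) + (0)
Last nonzero remainder: (200/49)s^2 - (800/49)s + 600/49. Dividing through by 200/49 gives the monic gcd s^2 - 4s + 3.
Cancel s^2 - 4s + 3 from numerator and denominator to get the reduced form.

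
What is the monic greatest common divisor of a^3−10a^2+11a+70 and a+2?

Euclidean algorithm in ℚ[a]:
  a^3−10a^2+11a+70 = (a^2−12a+35)(a+2) + (0)
The last nonzero remainder a+2 is already monic.

a+2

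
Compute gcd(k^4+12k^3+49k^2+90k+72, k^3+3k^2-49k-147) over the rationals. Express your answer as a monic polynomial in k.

k+3

Apply the Euclidean algorithm:
  k^4+12k^3+49k^2+90k+72 = (k+9)(k^3+3k^2-49k-147) + (71k^2+678k+1395)
  k^3+3k^2-49k-147 = ((1/71)k-465/5041)(71k^2+678k+1395) + (-(30784/5041)k-92352/5041)
  71k^2+678k+1395 = (-(357911/30784)k-2344065/30784)(-(30784/5041)k-92352/5041) + (0)
Last nonzero remainder: -(30784/5041)k-92352/5041. Dividing through by -30784/5041 gives the monic gcd k+3.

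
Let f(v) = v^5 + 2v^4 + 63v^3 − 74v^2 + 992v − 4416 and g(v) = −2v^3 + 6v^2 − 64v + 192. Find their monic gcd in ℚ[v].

v^3 − 3v^2 + 32v − 96

Euclidean algorithm in ℚ[v]:
  v^5 + 2v^4 + 63v^3 − 74v^2 + 992v − 4416 = (−(1/2)v^2 − (5/2)v − 23)(−2v^3 + 6v^2 − 64v + 192) + (0)
Last nonzero remainder: −2v^3 + 6v^2 − 64v + 192. Dividing through by −2 gives the monic gcd v^3 − 3v^2 + 32v − 96.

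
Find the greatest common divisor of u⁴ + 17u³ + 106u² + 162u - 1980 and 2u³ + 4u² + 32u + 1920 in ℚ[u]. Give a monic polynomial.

u + 10

Apply the Euclidean algorithm:
  u⁴ + 17u³ + 106u² + 162u - 1980 = ((1/2)u + 15/2)(2u³ + 4u² + 32u + 1920) + (60u² - 1038u - 16380)
  2u³ + 4u² + 32u + 1920 = ((1/30)u + 193/300)(60u² - 1038u - 16380) + ((62289/50)u + 62289/5)
  60u² - 1038u - 16380 = ((1000/20763)u - 9100/6921)((62289/50)u + 62289/5) + (0)
Last nonzero remainder: (62289/50)u + 62289/5. Dividing through by 62289/50 gives the monic gcd u + 10.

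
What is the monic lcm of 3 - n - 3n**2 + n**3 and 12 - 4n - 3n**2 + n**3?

Apply the Euclidean algorithm:
  n**3 - 3n**2 - n + 3 = (n**3 - 3n**2 - 4n + 12) + (3n - 9)
  n**3 - 3n**2 - 4n + 12 = ((1/3)n**2 - 4/3)(3n - 9) + (0)
Last nonzero remainder: 3n - 9. Dividing through by 3 gives the monic gcd n - 3.
Then lcm(f, g) = f·g / gcd(f, g); expanding and making the result monic gives the answer.

-12 + 4n + 15n**2 - 5n**3 - 3n**4 + n**5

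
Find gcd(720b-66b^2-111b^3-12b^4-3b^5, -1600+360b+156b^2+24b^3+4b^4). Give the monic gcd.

-80+34b+b^2+b^3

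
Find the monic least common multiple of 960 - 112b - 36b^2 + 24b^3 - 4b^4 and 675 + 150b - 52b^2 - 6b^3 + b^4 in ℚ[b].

10800 - 300b - 757b^2 + 262b^3 - 12b^4 - 10b^5 + b^6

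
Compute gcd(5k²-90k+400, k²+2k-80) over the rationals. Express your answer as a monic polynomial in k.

k-8

By polynomial division,
  5k²-90k+400 = (5)(k²+2k-80) + (-100k+800)
  k²+2k-80 = (-(1/100)k-1/10)(-100k+800) + (0)
Last nonzero remainder: -100k+800. Dividing through by -100 gives the monic gcd k-8.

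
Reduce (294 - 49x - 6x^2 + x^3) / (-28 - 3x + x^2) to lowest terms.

(-42 + x + x^2)/(4 + x)

Euclidean algorithm in ℚ[x]:
  x^3 - 6x^2 - 49x + 294 = (x - 3)(x^2 - 3x - 28) + (-30x + 210)
  x^2 - 3x - 28 = (-(1/30)x - 2/15)(-30x + 210) + (0)
Last nonzero remainder: -30x + 210. Dividing through by -30 gives the monic gcd x - 7.
Cancel x - 7 from numerator and denominator to get the reduced form.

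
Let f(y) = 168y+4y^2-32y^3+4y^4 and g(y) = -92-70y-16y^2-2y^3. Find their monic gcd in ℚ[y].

Repeated division with remainder:
  4y^4-32y^3+4y^2+168y = (-2y+32)(-2y^3-16y^2-70y-92) + (376y^2+2224y+2944)
  -2y^3-16y^2-70y-92 = (-(1/188)y-49/4418)(376y^2+2224y+2944) + (-(65550/2209)y-131100/2209)
  376y^2+2224y+2944 = (-(415292/32775)y-70688/1425)(-(65550/2209)y-131100/2209) + (0)
Last nonzero remainder: -(65550/2209)y-131100/2209. Dividing through by -65550/2209 gives the monic gcd y+2.

2+y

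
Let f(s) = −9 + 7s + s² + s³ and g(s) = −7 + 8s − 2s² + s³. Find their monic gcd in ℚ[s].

−1 + s

Repeated division with remainder:
  s³ + s² + 7s − 9 = (s³ − 2s² + 8s − 7) + (3s² − s − 2)
  s³ − 2s² + 8s − 7 = ((1/3)s − 5/9)(3s² − s − 2) + ((73/9)s − 73/9)
  3s² − s − 2 = ((27/73)s + 18/73)((73/9)s − 73/9) + (0)
Last nonzero remainder: (73/9)s − 73/9. Dividing through by 73/9 gives the monic gcd s − 1.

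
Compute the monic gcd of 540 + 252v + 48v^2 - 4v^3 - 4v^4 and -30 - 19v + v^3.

By polynomial division,
  -4v^4 - 4v^3 + 48v^2 + 252v + 540 = (-4v - 4)(v^3 - 19v - 30) + (-28v^2 + 56v + 420)
  v^3 - 19v - 30 = (-(1/28)v - 1/14)(-28v^2 + 56v + 420) + (0)
Last nonzero remainder: -28v^2 + 56v + 420. Dividing through by -28 gives the monic gcd v^2 - 2v - 15.

-15 - 2v + v^2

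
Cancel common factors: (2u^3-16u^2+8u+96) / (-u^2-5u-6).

By polynomial division,
  2u^3-16u^2+8u+96 = (-2u+26)(-u^2-5u-6) + (126u+252)
  -u^2-5u-6 = (-(1/126)u-1/42)(126u+252) + (0)
Last nonzero remainder: 126u+252. Dividing through by 126 gives the monic gcd u+2.
Cancel u+2 from numerator and denominator to get the reduced form.

(-2u^2+20u-48)/(u+3)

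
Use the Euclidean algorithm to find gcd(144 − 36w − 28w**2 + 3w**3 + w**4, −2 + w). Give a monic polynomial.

−2 + w

Apply the Euclidean algorithm:
  w**4 + 3w**3 − 28w**2 − 36w + 144 = (w**3 + 5w**2 − 18w − 72)(w − 2) + (0)
The last nonzero remainder w − 2 is already monic.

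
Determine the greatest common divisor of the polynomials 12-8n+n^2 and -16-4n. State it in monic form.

1

By polynomial division,
  n^2-8n+12 = (-(1/4)n+3)(-4n-16) + (60)
  -4n-16 = (-(1/15)n-4/15)(60) + (0)
The last nonzero remainder is the constant 60, so the polynomials are coprime and gcd = 1.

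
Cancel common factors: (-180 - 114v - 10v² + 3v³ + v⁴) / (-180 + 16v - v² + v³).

By polynomial division,
  v⁴ + 3v³ - 10v² - 114v - 180 = (v + 4)(v³ - v² + 16v - 180) + (-22v² + 2v + 540)
  v³ - v² + 16v - 180 = (-(1/22)v + 5/121)(-22v² + 2v + 540) + ((4896/121)v - 24480/121)
  -22v² + 2v + 540 = (-(1331/2448)v - 363/136)((4896/121)v - 24480/121) + (0)
Last nonzero remainder: (4896/121)v - 24480/121. Dividing through by 4896/121 gives the monic gcd v - 5.
Cancel v - 5 from numerator and denominator to get the reduced form.

(36 + 30v + 8v² + v³)/(36 + 4v + v²)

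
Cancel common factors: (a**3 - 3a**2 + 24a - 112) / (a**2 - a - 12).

Repeated division with remainder:
  a**3 - 3a**2 + 24a - 112 = (a - 2)(a**2 - a - 12) + (34a - 136)
  a**2 - a - 12 = ((1/34)a + 3/34)(34a - 136) + (0)
Last nonzero remainder: 34a - 136. Dividing through by 34 gives the monic gcd a - 4.
Cancel a - 4 from numerator and denominator to get the reduced form.

(a**2 + a + 28)/(a + 3)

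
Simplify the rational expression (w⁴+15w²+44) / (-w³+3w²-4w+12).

(-w²-11)/(w-3)

By polynomial division,
  w⁴+15w²+44 = (-w-3)(-w³+3w²-4w+12) + (20w²+80)
  -w³+3w²-4w+12 = (-(1/20)w+3/20)(20w²+80) + (0)
Last nonzero remainder: 20w²+80. Dividing through by 20 gives the monic gcd w²+4.
Cancel w²+4 from numerator and denominator to get the reduced form.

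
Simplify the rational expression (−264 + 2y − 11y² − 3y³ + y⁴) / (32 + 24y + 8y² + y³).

Repeated division with remainder:
  y⁴ − 3y³ − 11y² + 2y − 264 = (y − 11)(y³ + 8y² + 24y + 32) + (53y² + 234y + 88)
  y³ + 8y² + 24y + 32 = ((1/53)y + 190/2809)(53y² + 234y + 88) + ((18292/2809)y + 73168/2809)
  53y² + 234y + 88 = ((148877/18292)y + 30899/9146)((18292/2809)y + 73168/2809) + (0)
Last nonzero remainder: (18292/2809)y + 73168/2809. Dividing through by 18292/2809 gives the monic gcd y + 4.
Cancel y + 4 from numerator and denominator to get the reduced form.

(−66 + 17y − 7y² + y³)/(8 + 4y + y²)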